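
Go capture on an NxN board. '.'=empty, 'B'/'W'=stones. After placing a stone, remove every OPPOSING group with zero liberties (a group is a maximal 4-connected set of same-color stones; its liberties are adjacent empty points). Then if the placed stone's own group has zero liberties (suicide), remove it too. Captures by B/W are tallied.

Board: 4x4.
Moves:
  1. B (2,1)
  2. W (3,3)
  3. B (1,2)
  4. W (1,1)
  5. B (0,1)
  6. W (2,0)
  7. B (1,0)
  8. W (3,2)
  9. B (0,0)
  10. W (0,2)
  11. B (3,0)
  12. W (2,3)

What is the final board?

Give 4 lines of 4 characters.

Answer: BBW.
B.B.
.B.W
B.WW

Derivation:
Move 1: B@(2,1) -> caps B=0 W=0
Move 2: W@(3,3) -> caps B=0 W=0
Move 3: B@(1,2) -> caps B=0 W=0
Move 4: W@(1,1) -> caps B=0 W=0
Move 5: B@(0,1) -> caps B=0 W=0
Move 6: W@(2,0) -> caps B=0 W=0
Move 7: B@(1,0) -> caps B=1 W=0
Move 8: W@(3,2) -> caps B=1 W=0
Move 9: B@(0,0) -> caps B=1 W=0
Move 10: W@(0,2) -> caps B=1 W=0
Move 11: B@(3,0) -> caps B=2 W=0
Move 12: W@(2,3) -> caps B=2 W=0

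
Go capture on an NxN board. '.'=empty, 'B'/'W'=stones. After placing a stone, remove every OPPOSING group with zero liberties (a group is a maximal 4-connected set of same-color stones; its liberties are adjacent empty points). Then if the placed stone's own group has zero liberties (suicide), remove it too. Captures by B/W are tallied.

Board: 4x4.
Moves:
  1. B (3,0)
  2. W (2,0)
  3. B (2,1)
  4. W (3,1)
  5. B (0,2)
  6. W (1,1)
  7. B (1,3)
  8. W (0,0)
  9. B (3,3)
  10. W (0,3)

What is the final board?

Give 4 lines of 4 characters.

Move 1: B@(3,0) -> caps B=0 W=0
Move 2: W@(2,0) -> caps B=0 W=0
Move 3: B@(2,1) -> caps B=0 W=0
Move 4: W@(3,1) -> caps B=0 W=1
Move 5: B@(0,2) -> caps B=0 W=1
Move 6: W@(1,1) -> caps B=0 W=1
Move 7: B@(1,3) -> caps B=0 W=1
Move 8: W@(0,0) -> caps B=0 W=1
Move 9: B@(3,3) -> caps B=0 W=1
Move 10: W@(0,3) -> caps B=0 W=1

Answer: W.B.
.W.B
WB..
.W.B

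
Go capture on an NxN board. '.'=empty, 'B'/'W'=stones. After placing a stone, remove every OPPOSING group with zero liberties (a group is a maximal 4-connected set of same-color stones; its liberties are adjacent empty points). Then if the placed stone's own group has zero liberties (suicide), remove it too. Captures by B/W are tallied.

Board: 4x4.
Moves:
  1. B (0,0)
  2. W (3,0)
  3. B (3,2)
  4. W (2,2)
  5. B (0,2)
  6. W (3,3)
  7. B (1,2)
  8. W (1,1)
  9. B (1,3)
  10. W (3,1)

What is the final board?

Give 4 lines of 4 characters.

Move 1: B@(0,0) -> caps B=0 W=0
Move 2: W@(3,0) -> caps B=0 W=0
Move 3: B@(3,2) -> caps B=0 W=0
Move 4: W@(2,2) -> caps B=0 W=0
Move 5: B@(0,2) -> caps B=0 W=0
Move 6: W@(3,3) -> caps B=0 W=0
Move 7: B@(1,2) -> caps B=0 W=0
Move 8: W@(1,1) -> caps B=0 W=0
Move 9: B@(1,3) -> caps B=0 W=0
Move 10: W@(3,1) -> caps B=0 W=1

Answer: B.B.
.WBB
..W.
WW.W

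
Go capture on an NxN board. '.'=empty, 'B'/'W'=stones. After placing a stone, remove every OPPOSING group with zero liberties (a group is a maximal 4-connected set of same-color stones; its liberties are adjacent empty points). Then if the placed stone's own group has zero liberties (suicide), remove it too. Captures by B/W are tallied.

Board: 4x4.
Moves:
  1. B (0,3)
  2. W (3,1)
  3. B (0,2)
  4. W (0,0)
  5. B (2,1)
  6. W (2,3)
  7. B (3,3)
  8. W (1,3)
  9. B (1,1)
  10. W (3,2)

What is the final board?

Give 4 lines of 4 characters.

Move 1: B@(0,3) -> caps B=0 W=0
Move 2: W@(3,1) -> caps B=0 W=0
Move 3: B@(0,2) -> caps B=0 W=0
Move 4: W@(0,0) -> caps B=0 W=0
Move 5: B@(2,1) -> caps B=0 W=0
Move 6: W@(2,3) -> caps B=0 W=0
Move 7: B@(3,3) -> caps B=0 W=0
Move 8: W@(1,3) -> caps B=0 W=0
Move 9: B@(1,1) -> caps B=0 W=0
Move 10: W@(3,2) -> caps B=0 W=1

Answer: W.BB
.B.W
.B.W
.WW.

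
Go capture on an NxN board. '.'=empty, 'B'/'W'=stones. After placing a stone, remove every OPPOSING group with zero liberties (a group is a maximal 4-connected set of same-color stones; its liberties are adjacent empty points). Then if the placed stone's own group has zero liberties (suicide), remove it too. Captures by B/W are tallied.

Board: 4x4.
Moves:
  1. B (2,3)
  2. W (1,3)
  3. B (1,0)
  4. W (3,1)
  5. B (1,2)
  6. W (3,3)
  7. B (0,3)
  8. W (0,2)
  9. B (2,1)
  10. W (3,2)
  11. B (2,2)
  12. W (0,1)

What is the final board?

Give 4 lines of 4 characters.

Move 1: B@(2,3) -> caps B=0 W=0
Move 2: W@(1,3) -> caps B=0 W=0
Move 3: B@(1,0) -> caps B=0 W=0
Move 4: W@(3,1) -> caps B=0 W=0
Move 5: B@(1,2) -> caps B=0 W=0
Move 6: W@(3,3) -> caps B=0 W=0
Move 7: B@(0,3) -> caps B=1 W=0
Move 8: W@(0,2) -> caps B=1 W=0
Move 9: B@(2,1) -> caps B=1 W=0
Move 10: W@(3,2) -> caps B=1 W=0
Move 11: B@(2,2) -> caps B=1 W=0
Move 12: W@(0,1) -> caps B=1 W=0

Answer: .WWB
B.B.
.BBB
.WWW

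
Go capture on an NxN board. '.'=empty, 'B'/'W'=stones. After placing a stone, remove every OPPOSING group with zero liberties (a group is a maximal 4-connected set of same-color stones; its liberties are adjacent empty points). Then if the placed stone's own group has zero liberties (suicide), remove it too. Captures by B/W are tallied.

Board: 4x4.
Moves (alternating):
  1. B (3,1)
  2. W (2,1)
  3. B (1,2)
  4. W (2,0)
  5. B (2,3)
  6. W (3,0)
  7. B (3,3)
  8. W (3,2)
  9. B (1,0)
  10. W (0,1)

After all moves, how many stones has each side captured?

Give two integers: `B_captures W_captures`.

Answer: 0 1

Derivation:
Move 1: B@(3,1) -> caps B=0 W=0
Move 2: W@(2,1) -> caps B=0 W=0
Move 3: B@(1,2) -> caps B=0 W=0
Move 4: W@(2,0) -> caps B=0 W=0
Move 5: B@(2,3) -> caps B=0 W=0
Move 6: W@(3,0) -> caps B=0 W=0
Move 7: B@(3,3) -> caps B=0 W=0
Move 8: W@(3,2) -> caps B=0 W=1
Move 9: B@(1,0) -> caps B=0 W=1
Move 10: W@(0,1) -> caps B=0 W=1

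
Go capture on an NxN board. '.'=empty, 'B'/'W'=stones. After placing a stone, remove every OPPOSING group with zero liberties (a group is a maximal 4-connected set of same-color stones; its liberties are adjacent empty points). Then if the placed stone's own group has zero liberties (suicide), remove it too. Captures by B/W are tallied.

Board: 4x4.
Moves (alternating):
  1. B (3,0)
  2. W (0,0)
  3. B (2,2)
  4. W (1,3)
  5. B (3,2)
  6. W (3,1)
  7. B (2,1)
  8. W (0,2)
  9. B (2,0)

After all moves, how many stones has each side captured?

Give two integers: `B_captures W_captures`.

Move 1: B@(3,0) -> caps B=0 W=0
Move 2: W@(0,0) -> caps B=0 W=0
Move 3: B@(2,2) -> caps B=0 W=0
Move 4: W@(1,3) -> caps B=0 W=0
Move 5: B@(3,2) -> caps B=0 W=0
Move 6: W@(3,1) -> caps B=0 W=0
Move 7: B@(2,1) -> caps B=1 W=0
Move 8: W@(0,2) -> caps B=1 W=0
Move 9: B@(2,0) -> caps B=1 W=0

Answer: 1 0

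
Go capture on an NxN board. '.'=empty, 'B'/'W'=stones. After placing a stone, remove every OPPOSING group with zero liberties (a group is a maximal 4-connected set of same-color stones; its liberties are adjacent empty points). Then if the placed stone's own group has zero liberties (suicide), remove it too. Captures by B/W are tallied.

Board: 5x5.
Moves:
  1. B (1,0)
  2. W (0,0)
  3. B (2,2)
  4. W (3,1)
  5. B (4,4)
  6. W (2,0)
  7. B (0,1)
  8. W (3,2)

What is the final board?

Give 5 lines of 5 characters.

Answer: .B...
B....
W.B..
.WW..
....B

Derivation:
Move 1: B@(1,0) -> caps B=0 W=0
Move 2: W@(0,0) -> caps B=0 W=0
Move 3: B@(2,2) -> caps B=0 W=0
Move 4: W@(3,1) -> caps B=0 W=0
Move 5: B@(4,4) -> caps B=0 W=0
Move 6: W@(2,0) -> caps B=0 W=0
Move 7: B@(0,1) -> caps B=1 W=0
Move 8: W@(3,2) -> caps B=1 W=0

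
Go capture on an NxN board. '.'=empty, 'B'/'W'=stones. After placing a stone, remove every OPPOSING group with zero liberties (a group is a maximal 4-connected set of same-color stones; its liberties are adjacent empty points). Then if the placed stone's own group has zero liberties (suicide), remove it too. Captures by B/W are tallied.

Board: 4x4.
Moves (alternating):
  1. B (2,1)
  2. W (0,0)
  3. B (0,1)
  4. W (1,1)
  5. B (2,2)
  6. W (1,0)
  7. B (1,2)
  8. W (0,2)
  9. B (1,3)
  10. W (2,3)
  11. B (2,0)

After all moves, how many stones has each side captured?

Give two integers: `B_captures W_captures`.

Answer: 0 1

Derivation:
Move 1: B@(2,1) -> caps B=0 W=0
Move 2: W@(0,0) -> caps B=0 W=0
Move 3: B@(0,1) -> caps B=0 W=0
Move 4: W@(1,1) -> caps B=0 W=0
Move 5: B@(2,2) -> caps B=0 W=0
Move 6: W@(1,0) -> caps B=0 W=0
Move 7: B@(1,2) -> caps B=0 W=0
Move 8: W@(0,2) -> caps B=0 W=1
Move 9: B@(1,3) -> caps B=0 W=1
Move 10: W@(2,3) -> caps B=0 W=1
Move 11: B@(2,0) -> caps B=0 W=1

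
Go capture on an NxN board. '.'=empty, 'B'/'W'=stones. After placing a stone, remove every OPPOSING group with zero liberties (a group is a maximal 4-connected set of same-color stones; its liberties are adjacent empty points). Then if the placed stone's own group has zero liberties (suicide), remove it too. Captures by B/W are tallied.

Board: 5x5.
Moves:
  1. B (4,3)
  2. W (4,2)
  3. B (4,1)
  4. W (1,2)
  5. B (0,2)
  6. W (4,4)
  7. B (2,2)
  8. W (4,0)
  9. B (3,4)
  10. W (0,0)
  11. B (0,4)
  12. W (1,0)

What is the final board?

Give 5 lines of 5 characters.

Move 1: B@(4,3) -> caps B=0 W=0
Move 2: W@(4,2) -> caps B=0 W=0
Move 3: B@(4,1) -> caps B=0 W=0
Move 4: W@(1,2) -> caps B=0 W=0
Move 5: B@(0,2) -> caps B=0 W=0
Move 6: W@(4,4) -> caps B=0 W=0
Move 7: B@(2,2) -> caps B=0 W=0
Move 8: W@(4,0) -> caps B=0 W=0
Move 9: B@(3,4) -> caps B=1 W=0
Move 10: W@(0,0) -> caps B=1 W=0
Move 11: B@(0,4) -> caps B=1 W=0
Move 12: W@(1,0) -> caps B=1 W=0

Answer: W.B.B
W.W..
..B..
....B
WBWB.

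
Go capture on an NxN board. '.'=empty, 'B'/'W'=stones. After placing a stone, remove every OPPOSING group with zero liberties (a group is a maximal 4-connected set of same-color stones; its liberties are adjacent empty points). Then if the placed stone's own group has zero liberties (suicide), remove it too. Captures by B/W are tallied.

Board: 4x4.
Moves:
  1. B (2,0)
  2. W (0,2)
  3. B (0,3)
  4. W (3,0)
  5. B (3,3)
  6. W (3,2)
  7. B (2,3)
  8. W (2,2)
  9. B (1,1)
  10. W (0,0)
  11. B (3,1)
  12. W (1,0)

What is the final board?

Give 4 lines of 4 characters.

Answer: W.WB
WB..
B.WB
.BWB

Derivation:
Move 1: B@(2,0) -> caps B=0 W=0
Move 2: W@(0,2) -> caps B=0 W=0
Move 3: B@(0,3) -> caps B=0 W=0
Move 4: W@(3,0) -> caps B=0 W=0
Move 5: B@(3,3) -> caps B=0 W=0
Move 6: W@(3,2) -> caps B=0 W=0
Move 7: B@(2,3) -> caps B=0 W=0
Move 8: W@(2,2) -> caps B=0 W=0
Move 9: B@(1,1) -> caps B=0 W=0
Move 10: W@(0,0) -> caps B=0 W=0
Move 11: B@(3,1) -> caps B=1 W=0
Move 12: W@(1,0) -> caps B=1 W=0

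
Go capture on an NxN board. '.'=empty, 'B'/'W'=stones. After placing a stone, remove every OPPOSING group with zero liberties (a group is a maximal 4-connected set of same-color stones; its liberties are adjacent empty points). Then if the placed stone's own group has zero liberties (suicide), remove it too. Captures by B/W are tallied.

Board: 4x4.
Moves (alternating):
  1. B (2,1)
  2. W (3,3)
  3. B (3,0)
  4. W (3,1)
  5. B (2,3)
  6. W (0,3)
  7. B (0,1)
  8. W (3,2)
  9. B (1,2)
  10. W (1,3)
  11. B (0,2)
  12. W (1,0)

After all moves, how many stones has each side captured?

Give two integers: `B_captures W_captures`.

Move 1: B@(2,1) -> caps B=0 W=0
Move 2: W@(3,3) -> caps B=0 W=0
Move 3: B@(3,0) -> caps B=0 W=0
Move 4: W@(3,1) -> caps B=0 W=0
Move 5: B@(2,3) -> caps B=0 W=0
Move 6: W@(0,3) -> caps B=0 W=0
Move 7: B@(0,1) -> caps B=0 W=0
Move 8: W@(3,2) -> caps B=0 W=0
Move 9: B@(1,2) -> caps B=0 W=0
Move 10: W@(1,3) -> caps B=0 W=0
Move 11: B@(0,2) -> caps B=2 W=0
Move 12: W@(1,0) -> caps B=2 W=0

Answer: 2 0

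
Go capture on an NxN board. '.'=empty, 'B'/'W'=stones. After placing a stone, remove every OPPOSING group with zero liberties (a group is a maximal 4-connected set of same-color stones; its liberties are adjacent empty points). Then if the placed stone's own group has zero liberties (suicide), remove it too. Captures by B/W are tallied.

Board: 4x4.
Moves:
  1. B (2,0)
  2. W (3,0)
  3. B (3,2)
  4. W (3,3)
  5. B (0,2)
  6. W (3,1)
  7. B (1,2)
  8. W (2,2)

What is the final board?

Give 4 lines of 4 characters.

Move 1: B@(2,0) -> caps B=0 W=0
Move 2: W@(3,0) -> caps B=0 W=0
Move 3: B@(3,2) -> caps B=0 W=0
Move 4: W@(3,3) -> caps B=0 W=0
Move 5: B@(0,2) -> caps B=0 W=0
Move 6: W@(3,1) -> caps B=0 W=0
Move 7: B@(1,2) -> caps B=0 W=0
Move 8: W@(2,2) -> caps B=0 W=1

Answer: ..B.
..B.
B.W.
WW.W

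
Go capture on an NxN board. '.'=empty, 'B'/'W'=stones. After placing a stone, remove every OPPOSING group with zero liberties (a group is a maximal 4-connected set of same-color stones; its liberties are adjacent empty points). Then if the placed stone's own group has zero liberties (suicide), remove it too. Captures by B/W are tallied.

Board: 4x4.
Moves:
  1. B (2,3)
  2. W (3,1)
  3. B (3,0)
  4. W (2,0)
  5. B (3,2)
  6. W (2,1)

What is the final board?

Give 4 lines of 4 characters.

Move 1: B@(2,3) -> caps B=0 W=0
Move 2: W@(3,1) -> caps B=0 W=0
Move 3: B@(3,0) -> caps B=0 W=0
Move 4: W@(2,0) -> caps B=0 W=1
Move 5: B@(3,2) -> caps B=0 W=1
Move 6: W@(2,1) -> caps B=0 W=1

Answer: ....
....
WW.B
.WB.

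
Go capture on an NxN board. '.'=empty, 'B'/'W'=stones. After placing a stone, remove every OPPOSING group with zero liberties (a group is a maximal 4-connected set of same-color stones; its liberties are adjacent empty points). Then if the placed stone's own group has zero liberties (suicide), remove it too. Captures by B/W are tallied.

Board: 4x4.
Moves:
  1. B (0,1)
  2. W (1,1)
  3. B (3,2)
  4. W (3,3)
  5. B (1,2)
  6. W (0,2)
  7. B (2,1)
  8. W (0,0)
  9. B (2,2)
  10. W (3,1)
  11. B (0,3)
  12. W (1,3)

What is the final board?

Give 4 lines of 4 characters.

Move 1: B@(0,1) -> caps B=0 W=0
Move 2: W@(1,1) -> caps B=0 W=0
Move 3: B@(3,2) -> caps B=0 W=0
Move 4: W@(3,3) -> caps B=0 W=0
Move 5: B@(1,2) -> caps B=0 W=0
Move 6: W@(0,2) -> caps B=0 W=0
Move 7: B@(2,1) -> caps B=0 W=0
Move 8: W@(0,0) -> caps B=0 W=1
Move 9: B@(2,2) -> caps B=0 W=1
Move 10: W@(3,1) -> caps B=0 W=1
Move 11: B@(0,3) -> caps B=0 W=1
Move 12: W@(1,3) -> caps B=0 W=2

Answer: W.W.
.WBW
.BB.
.WBW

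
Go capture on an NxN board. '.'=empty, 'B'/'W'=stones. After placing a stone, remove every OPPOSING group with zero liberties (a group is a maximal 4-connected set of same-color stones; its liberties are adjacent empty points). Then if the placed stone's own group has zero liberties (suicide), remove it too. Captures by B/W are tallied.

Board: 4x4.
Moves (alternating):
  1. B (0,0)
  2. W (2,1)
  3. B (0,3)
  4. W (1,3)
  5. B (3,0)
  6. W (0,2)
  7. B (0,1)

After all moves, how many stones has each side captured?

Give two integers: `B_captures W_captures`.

Answer: 0 1

Derivation:
Move 1: B@(0,0) -> caps B=0 W=0
Move 2: W@(2,1) -> caps B=0 W=0
Move 3: B@(0,3) -> caps B=0 W=0
Move 4: W@(1,3) -> caps B=0 W=0
Move 5: B@(3,0) -> caps B=0 W=0
Move 6: W@(0,2) -> caps B=0 W=1
Move 7: B@(0,1) -> caps B=0 W=1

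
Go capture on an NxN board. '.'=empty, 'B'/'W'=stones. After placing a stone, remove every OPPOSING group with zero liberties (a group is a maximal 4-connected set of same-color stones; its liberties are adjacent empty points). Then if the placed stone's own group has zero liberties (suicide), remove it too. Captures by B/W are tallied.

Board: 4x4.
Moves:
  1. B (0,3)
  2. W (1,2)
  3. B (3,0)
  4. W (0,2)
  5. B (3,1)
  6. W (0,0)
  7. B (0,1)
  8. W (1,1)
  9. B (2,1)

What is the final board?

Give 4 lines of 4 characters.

Answer: W.WB
.WW.
.B..
BB..

Derivation:
Move 1: B@(0,3) -> caps B=0 W=0
Move 2: W@(1,2) -> caps B=0 W=0
Move 3: B@(3,0) -> caps B=0 W=0
Move 4: W@(0,2) -> caps B=0 W=0
Move 5: B@(3,1) -> caps B=0 W=0
Move 6: W@(0,0) -> caps B=0 W=0
Move 7: B@(0,1) -> caps B=0 W=0
Move 8: W@(1,1) -> caps B=0 W=1
Move 9: B@(2,1) -> caps B=0 W=1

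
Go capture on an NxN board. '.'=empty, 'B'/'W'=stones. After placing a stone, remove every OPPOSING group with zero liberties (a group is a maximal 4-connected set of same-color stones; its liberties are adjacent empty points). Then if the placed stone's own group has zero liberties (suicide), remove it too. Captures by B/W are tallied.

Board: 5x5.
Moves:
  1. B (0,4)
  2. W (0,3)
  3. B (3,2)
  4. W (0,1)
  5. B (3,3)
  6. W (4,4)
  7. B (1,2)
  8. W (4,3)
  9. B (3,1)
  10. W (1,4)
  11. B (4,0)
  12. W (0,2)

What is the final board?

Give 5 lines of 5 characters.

Answer: .WWW.
..B.W
.....
.BBB.
B..WW

Derivation:
Move 1: B@(0,4) -> caps B=0 W=0
Move 2: W@(0,3) -> caps B=0 W=0
Move 3: B@(3,2) -> caps B=0 W=0
Move 4: W@(0,1) -> caps B=0 W=0
Move 5: B@(3,3) -> caps B=0 W=0
Move 6: W@(4,4) -> caps B=0 W=0
Move 7: B@(1,2) -> caps B=0 W=0
Move 8: W@(4,3) -> caps B=0 W=0
Move 9: B@(3,1) -> caps B=0 W=0
Move 10: W@(1,4) -> caps B=0 W=1
Move 11: B@(4,0) -> caps B=0 W=1
Move 12: W@(0,2) -> caps B=0 W=1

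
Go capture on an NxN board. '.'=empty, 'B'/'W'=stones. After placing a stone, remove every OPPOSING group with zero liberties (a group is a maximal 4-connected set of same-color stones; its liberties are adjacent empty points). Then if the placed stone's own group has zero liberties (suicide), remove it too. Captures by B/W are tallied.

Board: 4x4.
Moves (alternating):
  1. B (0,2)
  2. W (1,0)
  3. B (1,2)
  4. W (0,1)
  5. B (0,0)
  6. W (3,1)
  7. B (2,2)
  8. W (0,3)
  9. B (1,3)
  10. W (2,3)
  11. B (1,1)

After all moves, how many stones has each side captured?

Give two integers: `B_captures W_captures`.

Answer: 1 0

Derivation:
Move 1: B@(0,2) -> caps B=0 W=0
Move 2: W@(1,0) -> caps B=0 W=0
Move 3: B@(1,2) -> caps B=0 W=0
Move 4: W@(0,1) -> caps B=0 W=0
Move 5: B@(0,0) -> caps B=0 W=0
Move 6: W@(3,1) -> caps B=0 W=0
Move 7: B@(2,2) -> caps B=0 W=0
Move 8: W@(0,3) -> caps B=0 W=0
Move 9: B@(1,3) -> caps B=1 W=0
Move 10: W@(2,3) -> caps B=1 W=0
Move 11: B@(1,1) -> caps B=1 W=0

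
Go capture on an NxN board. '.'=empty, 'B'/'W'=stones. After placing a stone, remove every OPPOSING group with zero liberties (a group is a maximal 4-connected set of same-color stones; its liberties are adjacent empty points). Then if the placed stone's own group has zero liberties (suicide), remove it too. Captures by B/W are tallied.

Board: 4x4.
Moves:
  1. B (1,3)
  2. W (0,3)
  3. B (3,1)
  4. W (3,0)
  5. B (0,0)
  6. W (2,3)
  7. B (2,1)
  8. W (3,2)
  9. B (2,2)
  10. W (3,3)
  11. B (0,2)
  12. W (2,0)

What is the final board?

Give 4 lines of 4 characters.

Answer: B.B.
...B
WBB.
WB..

Derivation:
Move 1: B@(1,3) -> caps B=0 W=0
Move 2: W@(0,3) -> caps B=0 W=0
Move 3: B@(3,1) -> caps B=0 W=0
Move 4: W@(3,0) -> caps B=0 W=0
Move 5: B@(0,0) -> caps B=0 W=0
Move 6: W@(2,3) -> caps B=0 W=0
Move 7: B@(2,1) -> caps B=0 W=0
Move 8: W@(3,2) -> caps B=0 W=0
Move 9: B@(2,2) -> caps B=0 W=0
Move 10: W@(3,3) -> caps B=0 W=0
Move 11: B@(0,2) -> caps B=1 W=0
Move 12: W@(2,0) -> caps B=1 W=0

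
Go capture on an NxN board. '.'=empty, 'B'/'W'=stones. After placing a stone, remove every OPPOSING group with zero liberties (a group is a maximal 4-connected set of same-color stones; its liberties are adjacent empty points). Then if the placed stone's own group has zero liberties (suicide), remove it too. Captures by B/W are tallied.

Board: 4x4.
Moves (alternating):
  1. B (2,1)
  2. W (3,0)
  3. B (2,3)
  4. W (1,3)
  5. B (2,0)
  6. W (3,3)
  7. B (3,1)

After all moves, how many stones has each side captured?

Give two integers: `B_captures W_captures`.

Move 1: B@(2,1) -> caps B=0 W=0
Move 2: W@(3,0) -> caps B=0 W=0
Move 3: B@(2,3) -> caps B=0 W=0
Move 4: W@(1,3) -> caps B=0 W=0
Move 5: B@(2,0) -> caps B=0 W=0
Move 6: W@(3,3) -> caps B=0 W=0
Move 7: B@(3,1) -> caps B=1 W=0

Answer: 1 0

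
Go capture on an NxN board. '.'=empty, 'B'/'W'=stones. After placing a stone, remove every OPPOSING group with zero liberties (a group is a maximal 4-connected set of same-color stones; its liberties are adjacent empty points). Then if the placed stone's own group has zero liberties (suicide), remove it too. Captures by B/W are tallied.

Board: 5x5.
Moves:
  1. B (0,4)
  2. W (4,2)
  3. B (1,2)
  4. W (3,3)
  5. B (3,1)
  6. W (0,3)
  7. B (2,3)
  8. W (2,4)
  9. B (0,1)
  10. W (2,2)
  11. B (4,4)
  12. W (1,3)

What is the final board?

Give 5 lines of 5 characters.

Answer: .B.WB
..BW.
..W.W
.B.W.
..W.B

Derivation:
Move 1: B@(0,4) -> caps B=0 W=0
Move 2: W@(4,2) -> caps B=0 W=0
Move 3: B@(1,2) -> caps B=0 W=0
Move 4: W@(3,3) -> caps B=0 W=0
Move 5: B@(3,1) -> caps B=0 W=0
Move 6: W@(0,3) -> caps B=0 W=0
Move 7: B@(2,3) -> caps B=0 W=0
Move 8: W@(2,4) -> caps B=0 W=0
Move 9: B@(0,1) -> caps B=0 W=0
Move 10: W@(2,2) -> caps B=0 W=0
Move 11: B@(4,4) -> caps B=0 W=0
Move 12: W@(1,3) -> caps B=0 W=1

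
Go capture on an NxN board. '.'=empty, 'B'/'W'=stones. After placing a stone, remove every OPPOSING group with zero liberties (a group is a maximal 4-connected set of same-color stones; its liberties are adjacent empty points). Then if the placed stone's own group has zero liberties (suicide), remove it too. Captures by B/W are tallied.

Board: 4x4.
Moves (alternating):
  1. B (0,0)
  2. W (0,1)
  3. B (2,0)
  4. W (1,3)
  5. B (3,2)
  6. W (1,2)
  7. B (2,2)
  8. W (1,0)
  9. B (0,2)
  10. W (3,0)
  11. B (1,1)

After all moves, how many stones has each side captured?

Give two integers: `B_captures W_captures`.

Move 1: B@(0,0) -> caps B=0 W=0
Move 2: W@(0,1) -> caps B=0 W=0
Move 3: B@(2,0) -> caps B=0 W=0
Move 4: W@(1,3) -> caps B=0 W=0
Move 5: B@(3,2) -> caps B=0 W=0
Move 6: W@(1,2) -> caps B=0 W=0
Move 7: B@(2,2) -> caps B=0 W=0
Move 8: W@(1,0) -> caps B=0 W=1
Move 9: B@(0,2) -> caps B=0 W=1
Move 10: W@(3,0) -> caps B=0 W=1
Move 11: B@(1,1) -> caps B=0 W=1

Answer: 0 1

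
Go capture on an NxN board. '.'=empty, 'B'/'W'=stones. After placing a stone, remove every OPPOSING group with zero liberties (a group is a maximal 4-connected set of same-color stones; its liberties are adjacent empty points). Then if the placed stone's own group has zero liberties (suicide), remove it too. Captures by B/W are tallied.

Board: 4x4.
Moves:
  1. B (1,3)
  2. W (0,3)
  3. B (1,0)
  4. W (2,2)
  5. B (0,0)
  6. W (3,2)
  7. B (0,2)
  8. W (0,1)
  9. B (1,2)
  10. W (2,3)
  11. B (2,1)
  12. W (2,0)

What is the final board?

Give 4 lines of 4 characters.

Move 1: B@(1,3) -> caps B=0 W=0
Move 2: W@(0,3) -> caps B=0 W=0
Move 3: B@(1,0) -> caps B=0 W=0
Move 4: W@(2,2) -> caps B=0 W=0
Move 5: B@(0,0) -> caps B=0 W=0
Move 6: W@(3,2) -> caps B=0 W=0
Move 7: B@(0,2) -> caps B=1 W=0
Move 8: W@(0,1) -> caps B=1 W=0
Move 9: B@(1,2) -> caps B=1 W=0
Move 10: W@(2,3) -> caps B=1 W=0
Move 11: B@(2,1) -> caps B=1 W=0
Move 12: W@(2,0) -> caps B=1 W=0

Answer: BWB.
B.BB
WBWW
..W.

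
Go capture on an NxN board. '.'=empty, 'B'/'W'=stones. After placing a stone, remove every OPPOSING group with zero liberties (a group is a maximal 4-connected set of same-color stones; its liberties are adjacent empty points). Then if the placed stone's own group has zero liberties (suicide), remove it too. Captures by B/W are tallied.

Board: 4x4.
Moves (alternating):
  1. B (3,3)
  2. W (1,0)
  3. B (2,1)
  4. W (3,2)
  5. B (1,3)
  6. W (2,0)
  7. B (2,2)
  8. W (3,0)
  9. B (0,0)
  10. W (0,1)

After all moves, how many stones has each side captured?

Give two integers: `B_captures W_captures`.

Move 1: B@(3,3) -> caps B=0 W=0
Move 2: W@(1,0) -> caps B=0 W=0
Move 3: B@(2,1) -> caps B=0 W=0
Move 4: W@(3,2) -> caps B=0 W=0
Move 5: B@(1,3) -> caps B=0 W=0
Move 6: W@(2,0) -> caps B=0 W=0
Move 7: B@(2,2) -> caps B=0 W=0
Move 8: W@(3,0) -> caps B=0 W=0
Move 9: B@(0,0) -> caps B=0 W=0
Move 10: W@(0,1) -> caps B=0 W=1

Answer: 0 1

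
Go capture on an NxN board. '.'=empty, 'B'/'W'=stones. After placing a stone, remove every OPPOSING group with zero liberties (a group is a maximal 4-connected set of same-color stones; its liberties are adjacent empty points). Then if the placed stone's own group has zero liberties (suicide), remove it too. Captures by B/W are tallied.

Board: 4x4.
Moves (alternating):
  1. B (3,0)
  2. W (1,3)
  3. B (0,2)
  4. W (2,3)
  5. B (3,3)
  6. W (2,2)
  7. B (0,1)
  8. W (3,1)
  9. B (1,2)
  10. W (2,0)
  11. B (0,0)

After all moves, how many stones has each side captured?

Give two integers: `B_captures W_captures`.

Answer: 0 1

Derivation:
Move 1: B@(3,0) -> caps B=0 W=0
Move 2: W@(1,3) -> caps B=0 W=0
Move 3: B@(0,2) -> caps B=0 W=0
Move 4: W@(2,3) -> caps B=0 W=0
Move 5: B@(3,3) -> caps B=0 W=0
Move 6: W@(2,2) -> caps B=0 W=0
Move 7: B@(0,1) -> caps B=0 W=0
Move 8: W@(3,1) -> caps B=0 W=0
Move 9: B@(1,2) -> caps B=0 W=0
Move 10: W@(2,0) -> caps B=0 W=1
Move 11: B@(0,0) -> caps B=0 W=1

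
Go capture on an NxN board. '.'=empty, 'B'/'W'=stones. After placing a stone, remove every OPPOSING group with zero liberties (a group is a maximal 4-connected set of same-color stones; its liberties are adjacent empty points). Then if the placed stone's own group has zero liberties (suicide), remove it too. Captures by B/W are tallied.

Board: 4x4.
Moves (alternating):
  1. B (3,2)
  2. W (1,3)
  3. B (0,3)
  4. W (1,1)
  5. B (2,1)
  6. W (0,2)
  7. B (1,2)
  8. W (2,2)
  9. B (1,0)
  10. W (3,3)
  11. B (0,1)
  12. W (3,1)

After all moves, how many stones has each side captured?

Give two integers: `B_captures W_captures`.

Answer: 0 3

Derivation:
Move 1: B@(3,2) -> caps B=0 W=0
Move 2: W@(1,3) -> caps B=0 W=0
Move 3: B@(0,3) -> caps B=0 W=0
Move 4: W@(1,1) -> caps B=0 W=0
Move 5: B@(2,1) -> caps B=0 W=0
Move 6: W@(0,2) -> caps B=0 W=1
Move 7: B@(1,2) -> caps B=0 W=1
Move 8: W@(2,2) -> caps B=0 W=2
Move 9: B@(1,0) -> caps B=0 W=2
Move 10: W@(3,3) -> caps B=0 W=2
Move 11: B@(0,1) -> caps B=0 W=2
Move 12: W@(3,1) -> caps B=0 W=3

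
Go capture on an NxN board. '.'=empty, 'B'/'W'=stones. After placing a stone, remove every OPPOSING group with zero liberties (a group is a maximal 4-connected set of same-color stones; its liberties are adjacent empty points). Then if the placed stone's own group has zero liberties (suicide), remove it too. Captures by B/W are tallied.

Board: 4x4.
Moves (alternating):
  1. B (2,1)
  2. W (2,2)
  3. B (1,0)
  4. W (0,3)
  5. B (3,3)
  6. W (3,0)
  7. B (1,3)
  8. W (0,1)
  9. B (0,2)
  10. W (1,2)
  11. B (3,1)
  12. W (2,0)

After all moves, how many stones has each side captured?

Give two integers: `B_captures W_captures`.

Move 1: B@(2,1) -> caps B=0 W=0
Move 2: W@(2,2) -> caps B=0 W=0
Move 3: B@(1,0) -> caps B=0 W=0
Move 4: W@(0,3) -> caps B=0 W=0
Move 5: B@(3,3) -> caps B=0 W=0
Move 6: W@(3,0) -> caps B=0 W=0
Move 7: B@(1,3) -> caps B=0 W=0
Move 8: W@(0,1) -> caps B=0 W=0
Move 9: B@(0,2) -> caps B=1 W=0
Move 10: W@(1,2) -> caps B=1 W=0
Move 11: B@(3,1) -> caps B=1 W=0
Move 12: W@(2,0) -> caps B=1 W=0

Answer: 1 0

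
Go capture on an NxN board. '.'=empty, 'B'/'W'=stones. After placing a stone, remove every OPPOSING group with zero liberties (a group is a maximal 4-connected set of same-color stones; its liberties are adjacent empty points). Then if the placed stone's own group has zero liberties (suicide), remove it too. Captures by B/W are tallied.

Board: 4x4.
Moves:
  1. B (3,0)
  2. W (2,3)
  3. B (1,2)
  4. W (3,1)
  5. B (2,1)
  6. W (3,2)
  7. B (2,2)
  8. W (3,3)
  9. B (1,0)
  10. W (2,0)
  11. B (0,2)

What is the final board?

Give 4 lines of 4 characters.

Answer: ..B.
B.B.
WBBW
.WWW

Derivation:
Move 1: B@(3,0) -> caps B=0 W=0
Move 2: W@(2,3) -> caps B=0 W=0
Move 3: B@(1,2) -> caps B=0 W=0
Move 4: W@(3,1) -> caps B=0 W=0
Move 5: B@(2,1) -> caps B=0 W=0
Move 6: W@(3,2) -> caps B=0 W=0
Move 7: B@(2,2) -> caps B=0 W=0
Move 8: W@(3,3) -> caps B=0 W=0
Move 9: B@(1,0) -> caps B=0 W=0
Move 10: W@(2,0) -> caps B=0 W=1
Move 11: B@(0,2) -> caps B=0 W=1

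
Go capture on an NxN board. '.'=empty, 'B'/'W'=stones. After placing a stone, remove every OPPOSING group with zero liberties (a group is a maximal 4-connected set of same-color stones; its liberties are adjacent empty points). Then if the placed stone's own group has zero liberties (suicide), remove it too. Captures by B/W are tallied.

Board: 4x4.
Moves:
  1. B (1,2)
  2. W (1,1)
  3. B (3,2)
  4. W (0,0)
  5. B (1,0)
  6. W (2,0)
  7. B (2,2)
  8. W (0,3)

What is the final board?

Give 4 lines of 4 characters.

Move 1: B@(1,2) -> caps B=0 W=0
Move 2: W@(1,1) -> caps B=0 W=0
Move 3: B@(3,2) -> caps B=0 W=0
Move 4: W@(0,0) -> caps B=0 W=0
Move 5: B@(1,0) -> caps B=0 W=0
Move 6: W@(2,0) -> caps B=0 W=1
Move 7: B@(2,2) -> caps B=0 W=1
Move 8: W@(0,3) -> caps B=0 W=1

Answer: W..W
.WB.
W.B.
..B.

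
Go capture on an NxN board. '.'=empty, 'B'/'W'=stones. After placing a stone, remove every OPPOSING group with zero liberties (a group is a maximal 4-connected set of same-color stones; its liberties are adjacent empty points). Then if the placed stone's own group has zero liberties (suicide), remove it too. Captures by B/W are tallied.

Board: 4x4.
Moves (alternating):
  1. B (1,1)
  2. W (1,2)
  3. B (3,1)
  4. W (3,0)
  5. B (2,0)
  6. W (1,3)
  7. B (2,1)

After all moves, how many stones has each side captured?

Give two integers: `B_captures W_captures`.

Answer: 1 0

Derivation:
Move 1: B@(1,1) -> caps B=0 W=0
Move 2: W@(1,2) -> caps B=0 W=0
Move 3: B@(3,1) -> caps B=0 W=0
Move 4: W@(3,0) -> caps B=0 W=0
Move 5: B@(2,0) -> caps B=1 W=0
Move 6: W@(1,3) -> caps B=1 W=0
Move 7: B@(2,1) -> caps B=1 W=0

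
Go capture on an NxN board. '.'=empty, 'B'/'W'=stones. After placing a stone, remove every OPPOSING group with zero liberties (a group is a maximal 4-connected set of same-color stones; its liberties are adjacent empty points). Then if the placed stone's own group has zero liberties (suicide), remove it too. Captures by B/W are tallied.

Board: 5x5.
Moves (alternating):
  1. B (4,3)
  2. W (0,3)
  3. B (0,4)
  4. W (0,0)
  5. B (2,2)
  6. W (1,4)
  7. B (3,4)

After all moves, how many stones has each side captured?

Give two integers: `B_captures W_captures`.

Answer: 0 1

Derivation:
Move 1: B@(4,3) -> caps B=0 W=0
Move 2: W@(0,3) -> caps B=0 W=0
Move 3: B@(0,4) -> caps B=0 W=0
Move 4: W@(0,0) -> caps B=0 W=0
Move 5: B@(2,2) -> caps B=0 W=0
Move 6: W@(1,4) -> caps B=0 W=1
Move 7: B@(3,4) -> caps B=0 W=1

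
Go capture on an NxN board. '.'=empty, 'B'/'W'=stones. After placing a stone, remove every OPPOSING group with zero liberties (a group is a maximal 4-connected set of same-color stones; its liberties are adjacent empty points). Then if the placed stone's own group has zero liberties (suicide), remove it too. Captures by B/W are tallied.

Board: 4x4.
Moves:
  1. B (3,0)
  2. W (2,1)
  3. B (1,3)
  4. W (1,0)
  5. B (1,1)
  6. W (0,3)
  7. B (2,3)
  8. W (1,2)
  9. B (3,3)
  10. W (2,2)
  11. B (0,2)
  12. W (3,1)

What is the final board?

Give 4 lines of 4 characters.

Answer: ..B.
WBWB
.WWB
BW.B

Derivation:
Move 1: B@(3,0) -> caps B=0 W=0
Move 2: W@(2,1) -> caps B=0 W=0
Move 3: B@(1,3) -> caps B=0 W=0
Move 4: W@(1,0) -> caps B=0 W=0
Move 5: B@(1,1) -> caps B=0 W=0
Move 6: W@(0,3) -> caps B=0 W=0
Move 7: B@(2,3) -> caps B=0 W=0
Move 8: W@(1,2) -> caps B=0 W=0
Move 9: B@(3,3) -> caps B=0 W=0
Move 10: W@(2,2) -> caps B=0 W=0
Move 11: B@(0,2) -> caps B=1 W=0
Move 12: W@(3,1) -> caps B=1 W=0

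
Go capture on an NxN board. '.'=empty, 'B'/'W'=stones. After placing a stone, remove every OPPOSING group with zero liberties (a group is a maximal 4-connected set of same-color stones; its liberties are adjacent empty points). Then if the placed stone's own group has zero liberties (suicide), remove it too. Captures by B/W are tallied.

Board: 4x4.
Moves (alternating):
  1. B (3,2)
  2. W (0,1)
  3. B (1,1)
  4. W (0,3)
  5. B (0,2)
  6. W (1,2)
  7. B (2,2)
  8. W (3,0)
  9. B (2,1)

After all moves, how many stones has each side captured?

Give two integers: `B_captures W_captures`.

Move 1: B@(3,2) -> caps B=0 W=0
Move 2: W@(0,1) -> caps B=0 W=0
Move 3: B@(1,1) -> caps B=0 W=0
Move 4: W@(0,3) -> caps B=0 W=0
Move 5: B@(0,2) -> caps B=0 W=0
Move 6: W@(1,2) -> caps B=0 W=1
Move 7: B@(2,2) -> caps B=0 W=1
Move 8: W@(3,0) -> caps B=0 W=1
Move 9: B@(2,1) -> caps B=0 W=1

Answer: 0 1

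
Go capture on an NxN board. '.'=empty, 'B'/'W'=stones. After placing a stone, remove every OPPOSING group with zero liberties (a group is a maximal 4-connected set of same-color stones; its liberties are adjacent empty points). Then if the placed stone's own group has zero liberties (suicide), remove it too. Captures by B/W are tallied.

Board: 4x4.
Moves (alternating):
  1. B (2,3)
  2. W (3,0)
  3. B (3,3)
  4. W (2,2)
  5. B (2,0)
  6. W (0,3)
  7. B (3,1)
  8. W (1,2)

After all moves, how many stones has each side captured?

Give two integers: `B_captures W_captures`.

Answer: 1 0

Derivation:
Move 1: B@(2,3) -> caps B=0 W=0
Move 2: W@(3,0) -> caps B=0 W=0
Move 3: B@(3,3) -> caps B=0 W=0
Move 4: W@(2,2) -> caps B=0 W=0
Move 5: B@(2,0) -> caps B=0 W=0
Move 6: W@(0,3) -> caps B=0 W=0
Move 7: B@(3,1) -> caps B=1 W=0
Move 8: W@(1,2) -> caps B=1 W=0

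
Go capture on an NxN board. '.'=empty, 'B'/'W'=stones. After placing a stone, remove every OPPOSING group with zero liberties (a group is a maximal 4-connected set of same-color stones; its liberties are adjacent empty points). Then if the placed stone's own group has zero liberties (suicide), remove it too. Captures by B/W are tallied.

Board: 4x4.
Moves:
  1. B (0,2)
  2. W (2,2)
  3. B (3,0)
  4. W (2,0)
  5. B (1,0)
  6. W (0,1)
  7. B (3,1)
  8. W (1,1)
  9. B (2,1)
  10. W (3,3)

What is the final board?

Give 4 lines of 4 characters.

Answer: .WB.
BW..
.BW.
BB.W

Derivation:
Move 1: B@(0,2) -> caps B=0 W=0
Move 2: W@(2,2) -> caps B=0 W=0
Move 3: B@(3,0) -> caps B=0 W=0
Move 4: W@(2,0) -> caps B=0 W=0
Move 5: B@(1,0) -> caps B=0 W=0
Move 6: W@(0,1) -> caps B=0 W=0
Move 7: B@(3,1) -> caps B=0 W=0
Move 8: W@(1,1) -> caps B=0 W=0
Move 9: B@(2,1) -> caps B=1 W=0
Move 10: W@(3,3) -> caps B=1 W=0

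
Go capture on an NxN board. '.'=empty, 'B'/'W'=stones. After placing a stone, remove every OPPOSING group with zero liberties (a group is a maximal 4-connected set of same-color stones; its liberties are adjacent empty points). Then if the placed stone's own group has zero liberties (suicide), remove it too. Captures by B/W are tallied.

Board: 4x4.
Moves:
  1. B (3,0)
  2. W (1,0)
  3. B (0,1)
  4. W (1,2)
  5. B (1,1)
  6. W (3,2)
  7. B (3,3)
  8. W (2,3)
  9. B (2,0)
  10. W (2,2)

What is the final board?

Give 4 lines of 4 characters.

Answer: .B..
WBW.
B.WW
B.W.

Derivation:
Move 1: B@(3,0) -> caps B=0 W=0
Move 2: W@(1,0) -> caps B=0 W=0
Move 3: B@(0,1) -> caps B=0 W=0
Move 4: W@(1,2) -> caps B=0 W=0
Move 5: B@(1,1) -> caps B=0 W=0
Move 6: W@(3,2) -> caps B=0 W=0
Move 7: B@(3,3) -> caps B=0 W=0
Move 8: W@(2,3) -> caps B=0 W=1
Move 9: B@(2,0) -> caps B=0 W=1
Move 10: W@(2,2) -> caps B=0 W=1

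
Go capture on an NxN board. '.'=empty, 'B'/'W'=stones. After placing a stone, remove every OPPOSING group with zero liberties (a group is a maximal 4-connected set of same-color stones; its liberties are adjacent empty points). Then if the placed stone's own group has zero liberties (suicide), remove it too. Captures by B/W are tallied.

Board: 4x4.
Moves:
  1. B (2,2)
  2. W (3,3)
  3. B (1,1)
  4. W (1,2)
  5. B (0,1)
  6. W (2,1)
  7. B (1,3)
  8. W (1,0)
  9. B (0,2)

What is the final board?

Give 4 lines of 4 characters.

Move 1: B@(2,2) -> caps B=0 W=0
Move 2: W@(3,3) -> caps B=0 W=0
Move 3: B@(1,1) -> caps B=0 W=0
Move 4: W@(1,2) -> caps B=0 W=0
Move 5: B@(0,1) -> caps B=0 W=0
Move 6: W@(2,1) -> caps B=0 W=0
Move 7: B@(1,3) -> caps B=0 W=0
Move 8: W@(1,0) -> caps B=0 W=0
Move 9: B@(0,2) -> caps B=1 W=0

Answer: .BB.
WB.B
.WB.
...W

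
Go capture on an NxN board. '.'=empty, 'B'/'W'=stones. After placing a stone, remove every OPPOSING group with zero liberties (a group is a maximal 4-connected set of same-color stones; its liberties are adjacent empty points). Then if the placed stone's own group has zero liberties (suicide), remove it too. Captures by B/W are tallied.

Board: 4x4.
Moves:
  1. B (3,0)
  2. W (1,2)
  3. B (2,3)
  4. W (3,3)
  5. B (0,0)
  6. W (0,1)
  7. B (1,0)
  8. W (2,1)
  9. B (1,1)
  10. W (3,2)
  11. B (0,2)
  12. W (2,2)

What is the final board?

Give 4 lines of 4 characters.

Answer: B.B.
BBW.
.WWB
B.WW

Derivation:
Move 1: B@(3,0) -> caps B=0 W=0
Move 2: W@(1,2) -> caps B=0 W=0
Move 3: B@(2,3) -> caps B=0 W=0
Move 4: W@(3,3) -> caps B=0 W=0
Move 5: B@(0,0) -> caps B=0 W=0
Move 6: W@(0,1) -> caps B=0 W=0
Move 7: B@(1,0) -> caps B=0 W=0
Move 8: W@(2,1) -> caps B=0 W=0
Move 9: B@(1,1) -> caps B=0 W=0
Move 10: W@(3,2) -> caps B=0 W=0
Move 11: B@(0,2) -> caps B=1 W=0
Move 12: W@(2,2) -> caps B=1 W=0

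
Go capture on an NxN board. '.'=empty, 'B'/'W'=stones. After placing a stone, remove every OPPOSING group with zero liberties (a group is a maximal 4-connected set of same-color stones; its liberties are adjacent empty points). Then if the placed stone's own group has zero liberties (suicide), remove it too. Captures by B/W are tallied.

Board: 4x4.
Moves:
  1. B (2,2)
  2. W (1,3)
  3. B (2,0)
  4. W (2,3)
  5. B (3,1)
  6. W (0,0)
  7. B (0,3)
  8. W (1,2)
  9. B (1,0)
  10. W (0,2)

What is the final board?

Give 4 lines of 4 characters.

Move 1: B@(2,2) -> caps B=0 W=0
Move 2: W@(1,3) -> caps B=0 W=0
Move 3: B@(2,0) -> caps B=0 W=0
Move 4: W@(2,3) -> caps B=0 W=0
Move 5: B@(3,1) -> caps B=0 W=0
Move 6: W@(0,0) -> caps B=0 W=0
Move 7: B@(0,3) -> caps B=0 W=0
Move 8: W@(1,2) -> caps B=0 W=0
Move 9: B@(1,0) -> caps B=0 W=0
Move 10: W@(0,2) -> caps B=0 W=1

Answer: W.W.
B.WW
B.BW
.B..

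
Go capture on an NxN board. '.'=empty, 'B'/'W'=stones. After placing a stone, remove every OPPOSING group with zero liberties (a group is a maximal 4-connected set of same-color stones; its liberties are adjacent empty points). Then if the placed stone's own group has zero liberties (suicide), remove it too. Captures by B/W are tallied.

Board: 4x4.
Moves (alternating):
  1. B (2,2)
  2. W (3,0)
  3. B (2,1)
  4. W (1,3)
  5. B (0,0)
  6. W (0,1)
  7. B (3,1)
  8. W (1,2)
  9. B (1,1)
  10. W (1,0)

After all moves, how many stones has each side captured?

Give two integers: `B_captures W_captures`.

Answer: 0 1

Derivation:
Move 1: B@(2,2) -> caps B=0 W=0
Move 2: W@(3,0) -> caps B=0 W=0
Move 3: B@(2,1) -> caps B=0 W=0
Move 4: W@(1,3) -> caps B=0 W=0
Move 5: B@(0,0) -> caps B=0 W=0
Move 6: W@(0,1) -> caps B=0 W=0
Move 7: B@(3,1) -> caps B=0 W=0
Move 8: W@(1,2) -> caps B=0 W=0
Move 9: B@(1,1) -> caps B=0 W=0
Move 10: W@(1,0) -> caps B=0 W=1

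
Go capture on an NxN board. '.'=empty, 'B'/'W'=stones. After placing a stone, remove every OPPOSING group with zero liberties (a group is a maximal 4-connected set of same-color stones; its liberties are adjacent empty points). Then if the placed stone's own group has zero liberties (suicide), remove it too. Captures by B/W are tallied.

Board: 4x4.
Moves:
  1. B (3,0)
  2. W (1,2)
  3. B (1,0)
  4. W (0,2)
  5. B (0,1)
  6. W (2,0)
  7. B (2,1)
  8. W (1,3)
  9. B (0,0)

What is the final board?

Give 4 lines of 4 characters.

Move 1: B@(3,0) -> caps B=0 W=0
Move 2: W@(1,2) -> caps B=0 W=0
Move 3: B@(1,0) -> caps B=0 W=0
Move 4: W@(0,2) -> caps B=0 W=0
Move 5: B@(0,1) -> caps B=0 W=0
Move 6: W@(2,0) -> caps B=0 W=0
Move 7: B@(2,1) -> caps B=1 W=0
Move 8: W@(1,3) -> caps B=1 W=0
Move 9: B@(0,0) -> caps B=1 W=0

Answer: BBW.
B.WW
.B..
B...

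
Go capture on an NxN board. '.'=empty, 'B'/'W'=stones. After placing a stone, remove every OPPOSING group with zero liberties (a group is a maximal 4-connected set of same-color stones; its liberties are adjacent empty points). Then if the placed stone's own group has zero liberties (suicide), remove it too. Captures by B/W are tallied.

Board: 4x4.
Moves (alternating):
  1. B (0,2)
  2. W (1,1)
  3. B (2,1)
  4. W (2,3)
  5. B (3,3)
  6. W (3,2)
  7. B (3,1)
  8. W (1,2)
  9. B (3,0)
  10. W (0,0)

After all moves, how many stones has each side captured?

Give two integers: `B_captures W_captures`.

Answer: 0 1

Derivation:
Move 1: B@(0,2) -> caps B=0 W=0
Move 2: W@(1,1) -> caps B=0 W=0
Move 3: B@(2,1) -> caps B=0 W=0
Move 4: W@(2,3) -> caps B=0 W=0
Move 5: B@(3,3) -> caps B=0 W=0
Move 6: W@(3,2) -> caps B=0 W=1
Move 7: B@(3,1) -> caps B=0 W=1
Move 8: W@(1,2) -> caps B=0 W=1
Move 9: B@(3,0) -> caps B=0 W=1
Move 10: W@(0,0) -> caps B=0 W=1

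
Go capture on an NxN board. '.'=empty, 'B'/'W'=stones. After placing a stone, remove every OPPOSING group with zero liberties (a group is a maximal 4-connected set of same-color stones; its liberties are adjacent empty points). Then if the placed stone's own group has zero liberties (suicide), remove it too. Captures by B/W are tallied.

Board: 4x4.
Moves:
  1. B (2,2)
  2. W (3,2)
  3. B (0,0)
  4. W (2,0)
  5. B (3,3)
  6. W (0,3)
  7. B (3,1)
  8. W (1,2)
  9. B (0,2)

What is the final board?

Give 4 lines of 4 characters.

Move 1: B@(2,2) -> caps B=0 W=0
Move 2: W@(3,2) -> caps B=0 W=0
Move 3: B@(0,0) -> caps B=0 W=0
Move 4: W@(2,0) -> caps B=0 W=0
Move 5: B@(3,3) -> caps B=0 W=0
Move 6: W@(0,3) -> caps B=0 W=0
Move 7: B@(3,1) -> caps B=1 W=0
Move 8: W@(1,2) -> caps B=1 W=0
Move 9: B@(0,2) -> caps B=1 W=0

Answer: B.BW
..W.
W.B.
.B.B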